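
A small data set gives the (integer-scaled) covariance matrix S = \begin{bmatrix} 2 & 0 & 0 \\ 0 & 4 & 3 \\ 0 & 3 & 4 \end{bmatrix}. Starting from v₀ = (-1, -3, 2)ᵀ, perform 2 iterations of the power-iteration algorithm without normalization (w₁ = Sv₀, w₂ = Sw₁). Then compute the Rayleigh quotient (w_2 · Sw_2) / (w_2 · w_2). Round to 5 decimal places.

λ ≈ 6.87388

w1 = Sv₀ = (2·(-1) + 0·(-3) + 0·2; 0·(-1) + 4·(-3) + 3·2; 0·(-1) + 3·(-3) + 4·2) = (-2, -6, -1)
w2 = Sw1 = (2·(-2) + 0·(-6) + 0·(-1); 0·(-2) + 4·(-6) + 3·(-1); 0·(-2) + 3·(-6) + 4·(-1)) = (-4, -27, -22)
Sw2 = (-8, -174, -169)
w2·Sw2 = (-4)·(-8) + (-27)·(-174) + (-22)·(-169) = 8448; w2·w2 = (-4)·(-4) + (-27)·(-27) + (-22)·(-22) = 1229
λ ≈ 8448/1229 = 6.87388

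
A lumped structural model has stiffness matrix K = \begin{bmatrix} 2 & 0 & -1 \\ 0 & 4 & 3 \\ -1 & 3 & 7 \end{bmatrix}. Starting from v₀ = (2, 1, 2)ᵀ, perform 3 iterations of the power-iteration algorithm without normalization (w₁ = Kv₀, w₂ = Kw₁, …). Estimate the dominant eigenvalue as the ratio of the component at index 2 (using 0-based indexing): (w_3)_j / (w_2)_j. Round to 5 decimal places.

w1 = Kv₀ = (2·2 + 0·1 + (-1)·2; 0·2 + 4·1 + 3·2; (-1)·2 + 3·1 + 7·2) = (2, 10, 15)
w2 = Kw1 = (2·2 + 0·10 + (-1)·15; 0·2 + 4·10 + 3·15; (-1)·2 + 3·10 + 7·15) = (-11, 85, 133)
w3 = Kw2 = (-155, 739, 1197)
Ratio at component: 1197 / 133 = 9.00000

9.00000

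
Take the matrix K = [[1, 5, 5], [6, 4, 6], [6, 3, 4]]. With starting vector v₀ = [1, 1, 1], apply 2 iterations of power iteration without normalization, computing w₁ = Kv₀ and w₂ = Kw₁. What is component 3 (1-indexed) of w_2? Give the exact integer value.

166

w1 = Kv₀ = (1·1 + 5·1 + 5·1; 6·1 + 4·1 + 6·1; 6·1 + 3·1 + 4·1) = (11, 16, 13)
w2 = Kw1 = (1·11 + 5·16 + 5·13; 6·11 + 4·16 + 6·13; 6·11 + 3·16 + 4·13) = (156, 208, 166)
The requested component of w2 is 166.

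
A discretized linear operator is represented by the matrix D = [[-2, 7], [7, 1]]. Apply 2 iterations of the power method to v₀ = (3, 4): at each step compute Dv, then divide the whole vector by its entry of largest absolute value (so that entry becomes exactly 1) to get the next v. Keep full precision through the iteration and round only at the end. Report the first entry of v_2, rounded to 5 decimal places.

0.73184

Dv0 = (22.000000, 25.000000); divide by 25.000000 → v1 = (0.880000, 1.000000)
Dv1 = (5.240000, 7.160000); divide by 7.160000 → v2 = (0.731844, 1.000000)
Requested entry of v2: 131/179 = 0.73184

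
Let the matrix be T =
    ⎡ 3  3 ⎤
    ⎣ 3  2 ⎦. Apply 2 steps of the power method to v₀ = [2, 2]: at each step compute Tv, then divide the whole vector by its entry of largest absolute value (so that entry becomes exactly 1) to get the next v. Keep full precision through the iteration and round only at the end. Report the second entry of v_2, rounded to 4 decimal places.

Tv0 = (12.00000, 10.00000); divide by 12.00000 → v1 = (1.00000, 0.83333)
Tv1 = (5.50000, 4.66667); divide by 5.50000 → v2 = (1.00000, 0.84848)
Requested entry of v2: 56/66 = 0.8485

0.8485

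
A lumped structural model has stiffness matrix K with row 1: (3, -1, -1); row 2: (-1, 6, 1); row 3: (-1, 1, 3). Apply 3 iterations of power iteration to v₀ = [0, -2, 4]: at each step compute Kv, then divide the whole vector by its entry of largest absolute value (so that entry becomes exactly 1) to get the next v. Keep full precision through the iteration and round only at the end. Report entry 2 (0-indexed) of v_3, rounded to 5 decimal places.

Kv0 = (-2.000000, -8.000000, 10.000000); divide by 10.000000 → v1 = (-0.200000, -0.800000, 1.000000)
Kv1 = (-0.800000, -3.600000, 2.400000); divide by -3.600000 → v2 = (0.222222, 1.000000, -0.666667)
Kv2 = (0.333333, 5.111111, -1.222222); divide by 5.111111 → v3 = (0.065217, 1.000000, -0.239130)
Requested entry of v3: 44/-184 = -0.23913

-0.23913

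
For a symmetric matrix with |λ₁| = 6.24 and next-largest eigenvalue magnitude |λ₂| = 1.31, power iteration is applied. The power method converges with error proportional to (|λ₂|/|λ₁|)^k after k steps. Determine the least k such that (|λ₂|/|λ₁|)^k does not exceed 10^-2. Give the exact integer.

|λ₂/λ₁| = 1.31/6.24 = 0.20994
Need k ≥ ln(10^-2) / ln(0.20994) = -4.6052 / -1.5610 ≈ 2.950
Smallest integer k satisfying the bound: 3

3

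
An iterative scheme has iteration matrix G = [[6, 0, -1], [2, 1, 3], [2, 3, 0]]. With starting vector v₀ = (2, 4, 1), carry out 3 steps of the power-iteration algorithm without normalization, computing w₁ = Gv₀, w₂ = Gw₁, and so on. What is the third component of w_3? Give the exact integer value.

w1 = Gv₀ = (6·2 + 0·4 + (-1)·1; 2·2 + 1·4 + 3·1; 2·2 + 3·4 + 0·1) = (11, 11, 16)
w2 = Gw1 = (6·11 + 0·11 + (-1)·16; 2·11 + 1·11 + 3·16; 2·11 + 3·11 + 0·16) = (50, 81, 55)
w3 = Gw2 = (245, 346, 343)
The requested component of w3 is 343.

343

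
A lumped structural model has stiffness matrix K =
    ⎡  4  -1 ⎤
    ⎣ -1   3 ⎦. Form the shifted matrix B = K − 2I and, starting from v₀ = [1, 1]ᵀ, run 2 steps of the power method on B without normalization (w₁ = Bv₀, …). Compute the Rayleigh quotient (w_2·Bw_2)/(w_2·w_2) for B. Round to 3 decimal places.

μ ≈ 2.600

B = K − 2I has rows (2, -1); (-1, 1)
w1 = Bv₀ = (2·1 + (-1)·1; (-1)·1 + 1·1) = (1, 0)
w2 = Bw1 = (2·1 + (-1)·0; (-1)·1 + 1·0) = (2, -1)
Bw2 = (5, -3)
w2·Bw2 = 13; w2·w2 = 5; μ ≈ 13/5 = 2.600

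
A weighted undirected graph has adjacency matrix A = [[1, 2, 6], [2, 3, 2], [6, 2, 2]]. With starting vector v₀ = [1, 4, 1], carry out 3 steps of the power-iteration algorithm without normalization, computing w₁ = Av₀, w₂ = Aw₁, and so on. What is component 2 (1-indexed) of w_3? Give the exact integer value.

924

w1 = Av₀ = (1·1 + 2·4 + 6·1; 2·1 + 3·4 + 2·1; 6·1 + 2·4 + 2·1) = (15, 16, 16)
w2 = Aw1 = (1·15 + 2·16 + 6·16; 2·15 + 3·16 + 2·16; 6·15 + 2·16 + 2·16) = (143, 110, 154)
w3 = Aw2 = (1287, 924, 1386)
The requested component of w3 is 924.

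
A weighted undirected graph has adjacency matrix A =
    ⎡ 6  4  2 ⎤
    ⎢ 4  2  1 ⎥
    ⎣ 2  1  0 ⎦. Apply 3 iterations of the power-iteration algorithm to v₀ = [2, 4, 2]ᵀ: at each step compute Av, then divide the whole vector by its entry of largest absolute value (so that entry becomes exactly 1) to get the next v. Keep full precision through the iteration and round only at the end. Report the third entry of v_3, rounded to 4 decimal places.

0.2891

Av0 = (32.00000, 18.00000, 8.00000); divide by 32.00000 → v1 = (1.00000, 0.56250, 0.25000)
Av1 = (8.75000, 5.37500, 2.56250); divide by 8.75000 → v2 = (1.00000, 0.61429, 0.29286)
Av2 = (9.04286, 5.52143, 2.61429); divide by 9.04286 → v3 = (1.00000, 0.61058, 0.28910)
Requested entry of v3: 732/2532 = 0.2891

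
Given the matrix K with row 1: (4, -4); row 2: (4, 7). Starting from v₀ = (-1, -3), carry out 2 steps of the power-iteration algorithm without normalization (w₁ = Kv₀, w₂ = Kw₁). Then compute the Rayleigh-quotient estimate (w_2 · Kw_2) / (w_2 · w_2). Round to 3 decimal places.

w1 = Kv₀ = (4·(-1) + (-4)·(-3); 4·(-1) + 7·(-3)) = (8, -25)
w2 = Kw1 = (4·8 + (-4)·(-25); 4·8 + 7·(-25)) = (132, -143)
Kw2 = (1100, -473)
w2·Kw2 = 132·1100 + (-143)·(-473) = 212839; w2·w2 = 132·132 + (-143)·(-143) = 37873
λ ≈ 212839/37873 = 5.620

5.620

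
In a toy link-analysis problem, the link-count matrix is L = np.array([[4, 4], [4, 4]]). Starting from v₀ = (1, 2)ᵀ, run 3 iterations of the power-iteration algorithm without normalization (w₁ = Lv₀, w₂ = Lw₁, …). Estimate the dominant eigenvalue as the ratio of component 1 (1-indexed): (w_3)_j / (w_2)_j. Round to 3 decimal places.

w1 = Lv₀ = (4·1 + 4·2; 4·1 + 4·2) = (12, 12)
w2 = Lw1 = (4·12 + 4·12; 4·12 + 4·12) = (96, 96)
w3 = Lw2 = (768, 768)
Ratio at component: 768 / 96 = 8.000

λ ≈ 8.000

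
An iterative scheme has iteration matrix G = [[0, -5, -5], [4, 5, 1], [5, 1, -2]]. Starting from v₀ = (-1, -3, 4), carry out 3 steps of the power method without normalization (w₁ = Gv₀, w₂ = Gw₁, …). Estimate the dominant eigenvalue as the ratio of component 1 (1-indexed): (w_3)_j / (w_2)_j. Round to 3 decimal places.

λ ≈ 3.839

w1 = Gv₀ = (-5, -15, -16)
w2 = Gw1 = (155, -111, -8)
w3 = Gw2 = (595, 57, 680)
Ratio at component: 595 / 155 = 3.839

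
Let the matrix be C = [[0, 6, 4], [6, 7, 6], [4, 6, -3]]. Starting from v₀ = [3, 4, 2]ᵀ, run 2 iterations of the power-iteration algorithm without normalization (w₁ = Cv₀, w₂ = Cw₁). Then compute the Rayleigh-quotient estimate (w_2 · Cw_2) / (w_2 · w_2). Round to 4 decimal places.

w1 = Cv₀ = (0·3 + 6·4 + 4·2; 6·3 + 7·4 + 6·2; 4·3 + 6·4 + (-3)·2) = (32, 58, 30)
w2 = Cw1 = (0·32 + 6·58 + 4·30; 6·32 + 7·58 + 6·30; 4·32 + 6·58 + (-3)·30) = (468, 778, 386)
Cw2 = (6212, 10570, 5382)
w2·Cw2 = 468·6212 + 778·10570 + 386·5382 = 13208128; w2·w2 = 468·468 + 778·778 + 386·386 = 973304
λ ≈ 13208128/973304 = 13.5704

13.5704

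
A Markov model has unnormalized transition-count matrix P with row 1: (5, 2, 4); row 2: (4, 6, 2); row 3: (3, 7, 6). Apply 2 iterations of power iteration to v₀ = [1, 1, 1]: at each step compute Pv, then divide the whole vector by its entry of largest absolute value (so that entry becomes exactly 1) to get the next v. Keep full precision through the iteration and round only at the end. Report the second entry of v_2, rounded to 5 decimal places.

Pv0 = (11.000000, 12.000000, 16.000000); divide by 16.000000 → v1 = (0.687500, 0.750000, 1.000000)
Pv1 = (8.937500, 9.250000, 13.312500); divide by 13.312500 → v2 = (0.671362, 0.694836, 1.000000)
Requested entry of v2: 148/213 = 0.69484

0.69484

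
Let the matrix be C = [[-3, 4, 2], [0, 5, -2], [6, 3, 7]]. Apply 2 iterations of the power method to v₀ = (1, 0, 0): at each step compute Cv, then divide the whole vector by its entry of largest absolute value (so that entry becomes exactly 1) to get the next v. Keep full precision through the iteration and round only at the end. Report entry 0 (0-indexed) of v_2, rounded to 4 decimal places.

0.8750

Cv0 = (-3.00000, 0.00000, 6.00000); divide by 6.00000 → v1 = (-0.50000, 0.00000, 1.00000)
Cv1 = (3.50000, -2.00000, 4.00000); divide by 4.00000 → v2 = (0.87500, -0.50000, 1.00000)
Requested entry of v2: 21/24 = 0.8750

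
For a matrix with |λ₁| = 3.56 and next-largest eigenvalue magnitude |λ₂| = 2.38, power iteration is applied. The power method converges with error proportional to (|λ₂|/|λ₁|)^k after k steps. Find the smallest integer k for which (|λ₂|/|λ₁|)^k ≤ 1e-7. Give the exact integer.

41

|λ₂/λ₁| = 2.38/3.56 = 0.66854
Need k ≥ ln(1e-7) / ln(0.66854) = -16.1181 / -0.4027 ≈ 40.029
Smallest integer k satisfying the bound: 41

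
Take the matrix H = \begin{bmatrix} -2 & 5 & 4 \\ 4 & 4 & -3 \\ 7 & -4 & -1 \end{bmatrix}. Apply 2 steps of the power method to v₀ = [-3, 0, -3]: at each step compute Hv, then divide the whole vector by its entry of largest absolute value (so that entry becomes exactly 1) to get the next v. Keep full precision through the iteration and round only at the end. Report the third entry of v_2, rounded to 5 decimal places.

0.16000

Hv0 = (-6.000000, -3.000000, -18.000000); divide by -18.000000 → v1 = (0.333333, 0.166667, 1.000000)
Hv1 = (4.166667, -1.000000, 0.666667); divide by 4.166667 → v2 = (1.000000, -0.240000, 0.160000)
Requested entry of v2: -12/-75 = 0.16000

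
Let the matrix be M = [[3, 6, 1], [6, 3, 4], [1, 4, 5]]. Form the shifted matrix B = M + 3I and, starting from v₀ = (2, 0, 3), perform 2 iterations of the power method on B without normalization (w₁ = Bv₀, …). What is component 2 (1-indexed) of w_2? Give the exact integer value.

B = M + 3I has rows (6, 6, 1); (6, 6, 4); (1, 4, 8)
w1 = Bv₀ = (15, 24, 26)
w2 = Bw1 = (260, 338, 319)
Requested component of w2: 338

338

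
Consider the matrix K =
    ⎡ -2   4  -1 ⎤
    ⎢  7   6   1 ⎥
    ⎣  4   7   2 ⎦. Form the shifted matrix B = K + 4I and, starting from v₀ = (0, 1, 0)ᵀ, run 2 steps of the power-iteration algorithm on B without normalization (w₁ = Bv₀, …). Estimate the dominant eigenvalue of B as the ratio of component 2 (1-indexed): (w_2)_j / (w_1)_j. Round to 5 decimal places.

B = K + 4I has rows (2, 4, -1); (7, 10, 1); (4, 7, 6)
w1 = Bv₀ = (4, 10, 7)
w2 = Bw1 = (41, 135, 128)
Ratio: 135/10 = 13.50000

13.50000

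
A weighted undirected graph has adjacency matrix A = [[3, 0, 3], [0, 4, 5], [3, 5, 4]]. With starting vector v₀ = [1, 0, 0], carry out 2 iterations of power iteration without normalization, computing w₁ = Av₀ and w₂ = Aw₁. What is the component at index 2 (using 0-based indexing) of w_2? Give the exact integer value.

w1 = Av₀ = (3·1 + 0·0 + 3·0; 0·1 + 4·0 + 5·0; 3·1 + 5·0 + 4·0) = (3, 0, 3)
w2 = Aw1 = (3·3 + 0·0 + 3·3; 0·3 + 4·0 + 5·3; 3·3 + 5·0 + 4·3) = (18, 15, 21)
The requested component of w2 is 21.

21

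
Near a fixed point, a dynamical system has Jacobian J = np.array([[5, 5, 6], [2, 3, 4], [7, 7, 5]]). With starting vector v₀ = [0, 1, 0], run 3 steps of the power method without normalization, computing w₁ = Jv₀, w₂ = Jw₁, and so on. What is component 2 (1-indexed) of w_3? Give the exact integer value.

669

w1 = Jv₀ = (5, 3, 7)
w2 = Jw1 = (82, 47, 91)
w3 = Jw2 = (1191, 669, 1358)
The requested component of w3 is 669.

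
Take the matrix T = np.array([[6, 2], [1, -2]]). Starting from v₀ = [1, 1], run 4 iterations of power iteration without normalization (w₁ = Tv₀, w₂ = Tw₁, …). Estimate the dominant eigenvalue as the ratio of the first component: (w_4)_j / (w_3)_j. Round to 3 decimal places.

λ ≈ 6.176

w1 = Tv₀ = (6·1 + 2·1; 1·1 + (-2)·1) = (8, -1)
w2 = Tw1 = (6·8 + 2·(-1); 1·8 + (-2)·(-1)) = (46, 10)
w3 = Tw2 = (296, 26)
w4 = Tw3 = (1828, 244)
Ratio at component: 1828 / 296 = 6.176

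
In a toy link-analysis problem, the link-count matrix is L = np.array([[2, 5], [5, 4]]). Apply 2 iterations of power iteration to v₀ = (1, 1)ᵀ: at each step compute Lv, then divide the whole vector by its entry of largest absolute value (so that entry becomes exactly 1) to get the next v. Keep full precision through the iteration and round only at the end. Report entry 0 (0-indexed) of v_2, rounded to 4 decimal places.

0.8310

Lv0 = (7.00000, 9.00000); divide by 9.00000 → v1 = (0.77778, 1.00000)
Lv1 = (6.55556, 7.88889); divide by 7.88889 → v2 = (0.83099, 1.00000)
Requested entry of v2: 59/71 = 0.8310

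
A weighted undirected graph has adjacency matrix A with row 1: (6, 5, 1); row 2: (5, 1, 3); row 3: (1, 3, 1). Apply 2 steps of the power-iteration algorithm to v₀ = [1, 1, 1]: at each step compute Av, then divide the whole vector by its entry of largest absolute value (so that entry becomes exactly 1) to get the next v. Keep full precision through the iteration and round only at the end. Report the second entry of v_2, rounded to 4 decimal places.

Av0 = (12.00000, 9.00000, 5.00000); divide by 12.00000 → v1 = (1.00000, 0.75000, 0.41667)
Av1 = (10.16667, 7.00000, 3.66667); divide by 10.16667 → v2 = (1.00000, 0.68852, 0.36066)
Requested entry of v2: 84/122 = 0.6885

0.6885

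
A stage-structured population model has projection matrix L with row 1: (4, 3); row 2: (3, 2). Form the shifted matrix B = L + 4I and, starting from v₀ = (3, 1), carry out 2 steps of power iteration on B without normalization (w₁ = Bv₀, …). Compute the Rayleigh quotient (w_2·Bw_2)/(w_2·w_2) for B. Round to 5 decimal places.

B = L + 4I has rows (8, 3); (3, 6)
w1 = Bv₀ = (27, 15)
w2 = Bw1 = (261, 171)
Bw2 = (2601, 1809)
w2·Bw2 = 988200; w2·w2 = 97362; μ ≈ 988200/97362 = 10.14975

μ ≈ 10.14975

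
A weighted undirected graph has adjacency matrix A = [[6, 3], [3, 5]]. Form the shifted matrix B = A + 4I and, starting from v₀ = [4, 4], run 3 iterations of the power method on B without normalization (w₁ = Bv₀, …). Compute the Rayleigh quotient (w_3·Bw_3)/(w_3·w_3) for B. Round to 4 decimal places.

B = A + 4I has rows (10, 3); (3, 9)
w1 = Bv₀ = (52, 48)
w2 = Bw1 = (664, 588)
w3 = Bw2 = (8404, 7284)
Bw3 = (105892, 90768)
w3·Bw3 = 1551070480; w3·w3 = 123683872; μ ≈ 1551070480/123683872 = 12.5406

12.5406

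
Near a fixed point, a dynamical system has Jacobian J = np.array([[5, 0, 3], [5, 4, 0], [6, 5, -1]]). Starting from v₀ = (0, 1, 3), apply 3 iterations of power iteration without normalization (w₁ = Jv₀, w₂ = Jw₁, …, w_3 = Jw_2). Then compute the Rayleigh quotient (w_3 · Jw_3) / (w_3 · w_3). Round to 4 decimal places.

w1 = Jv₀ = (5·0 + 0·1 + 3·3; 5·0 + 4·1 + 0·3; 6·0 + 5·1 + (-1)·3) = (9, 4, 2)
w2 = Jw1 = (5·9 + 0·4 + 3·2; 5·9 + 4·4 + 0·2; 6·9 + 5·4 + (-1)·2) = (51, 61, 72)
w3 = Jw2 = (471, 499, 539)
Jw3 = (3972, 4351, 4782)
w3·Jw3 = 471·3972 + 499·4351 + 539·4782 = 6619459; w3·w3 = 471·471 + 499·499 + 539·539 = 761363
λ ≈ 6619459/761363 = 8.6942

8.6942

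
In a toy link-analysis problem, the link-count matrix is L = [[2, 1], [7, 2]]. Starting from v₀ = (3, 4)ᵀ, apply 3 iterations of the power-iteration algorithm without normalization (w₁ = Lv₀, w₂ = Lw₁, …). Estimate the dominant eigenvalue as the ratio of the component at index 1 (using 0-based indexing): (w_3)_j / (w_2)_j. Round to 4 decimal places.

4.6797

w1 = Lv₀ = (2·3 + 1·4; 7·3 + 2·4) = (10, 29)
w2 = Lw1 = (2·10 + 1·29; 7·10 + 2·29) = (49, 128)
w3 = Lw2 = (226, 599)
Ratio at component: 599 / 128 = 4.6797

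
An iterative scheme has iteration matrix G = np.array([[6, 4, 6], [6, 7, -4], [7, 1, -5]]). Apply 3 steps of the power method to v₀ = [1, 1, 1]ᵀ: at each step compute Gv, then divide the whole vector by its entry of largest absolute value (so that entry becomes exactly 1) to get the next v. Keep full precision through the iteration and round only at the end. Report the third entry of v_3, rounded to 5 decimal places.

Gv0 = (16.000000, 9.000000, 3.000000); divide by 16.000000 → v1 = (1.000000, 0.562500, 0.187500)
Gv1 = (9.375000, 9.187500, 6.625000); divide by 9.375000 → v2 = (1.000000, 0.980000, 0.706667)
Gv2 = (14.160000, 10.033333, 4.446667); divide by 14.160000 → v3 = (1.000000, 0.708569, 0.314030)
Requested entry of v3: 667/2124 = 0.31403

0.31403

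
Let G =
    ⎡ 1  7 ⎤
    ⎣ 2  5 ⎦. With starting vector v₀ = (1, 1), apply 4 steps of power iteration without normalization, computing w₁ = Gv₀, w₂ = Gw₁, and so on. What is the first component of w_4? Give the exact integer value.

2997

w1 = Gv₀ = (1·1 + 7·1; 2·1 + 5·1) = (8, 7)
w2 = Gw1 = (1·8 + 7·7; 2·8 + 5·7) = (57, 51)
w3 = Gw2 = (414, 369)
w4 = Gw3 = (2997, 2673)
The requested component of w4 is 2997.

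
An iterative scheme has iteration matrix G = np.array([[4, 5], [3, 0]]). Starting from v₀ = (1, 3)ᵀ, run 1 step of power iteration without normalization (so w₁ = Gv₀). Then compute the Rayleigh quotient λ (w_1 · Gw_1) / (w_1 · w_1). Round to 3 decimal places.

5.135

w1 = Gv₀ = (19, 3)
Gw1 = (91, 57)
w1·Gw1 = 19·91 + 3·57 = 1900; w1·w1 = 19·19 + 3·3 = 370
λ ≈ 1900/370 = 5.135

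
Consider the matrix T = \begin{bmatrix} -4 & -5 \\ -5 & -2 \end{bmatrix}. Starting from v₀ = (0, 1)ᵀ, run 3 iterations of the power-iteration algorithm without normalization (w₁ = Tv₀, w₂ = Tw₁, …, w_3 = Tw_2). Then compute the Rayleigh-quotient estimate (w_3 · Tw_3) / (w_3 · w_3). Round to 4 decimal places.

w1 = Tv₀ = ((-4)·0 + (-5)·1; (-5)·0 + (-2)·1) = (-5, -2)
w2 = Tw1 = ((-4)·(-5) + (-5)·(-2); (-5)·(-5) + (-2)·(-2)) = (30, 29)
w3 = Tw2 = (-265, -208)
Tw3 = (2100, 1741)
w3·Tw3 = (-265)·2100 + (-208)·1741 = -918628; w3·w3 = (-265)·(-265) + (-208)·(-208) = 113489
λ ≈ -918628/113489 = -8.0944

-8.0944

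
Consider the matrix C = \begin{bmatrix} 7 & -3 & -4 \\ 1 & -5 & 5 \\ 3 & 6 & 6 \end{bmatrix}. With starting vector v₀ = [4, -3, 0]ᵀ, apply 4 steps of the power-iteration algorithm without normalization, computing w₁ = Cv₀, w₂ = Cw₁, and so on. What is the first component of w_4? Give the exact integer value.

-2339

w1 = Cv₀ = (7·4 + (-3)·(-3) + (-4)·0; 1·4 + (-5)·(-3) + 5·0; 3·4 + 6·(-3) + 6·0) = (37, 19, -6)
w2 = Cw1 = (7·37 + (-3)·19 + (-4)·(-6); 1·37 + (-5)·19 + 5·(-6); 3·37 + 6·19 + 6·(-6)) = (226, -88, 189)
w3 = Cw2 = (1090, 1611, 1284)
w4 = Cw3 = (-2339, -545, 20640)
The requested component of w4 is -2339.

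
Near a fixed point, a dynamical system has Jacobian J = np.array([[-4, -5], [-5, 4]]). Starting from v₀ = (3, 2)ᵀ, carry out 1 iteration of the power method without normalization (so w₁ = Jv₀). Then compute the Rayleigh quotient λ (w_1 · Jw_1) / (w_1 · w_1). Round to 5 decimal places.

w1 = Jv₀ = (-22, -7)
Jw1 = (123, 82)
w1·Jw1 = (-22)·123 + (-7)·82 = -3280; w1·w1 = (-22)·(-22) + (-7)·(-7) = 533
λ ≈ -3280/533 = -6.15385

λ ≈ -6.15385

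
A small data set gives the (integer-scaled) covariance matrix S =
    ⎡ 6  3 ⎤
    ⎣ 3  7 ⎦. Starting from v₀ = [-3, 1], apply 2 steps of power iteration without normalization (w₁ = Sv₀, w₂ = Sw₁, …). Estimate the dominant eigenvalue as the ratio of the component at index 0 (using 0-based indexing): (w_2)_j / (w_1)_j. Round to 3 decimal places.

6.400

w1 = Sv₀ = (-15, -2)
w2 = Sw1 = (-96, -59)
Ratio at component: -96 / -15 = 6.400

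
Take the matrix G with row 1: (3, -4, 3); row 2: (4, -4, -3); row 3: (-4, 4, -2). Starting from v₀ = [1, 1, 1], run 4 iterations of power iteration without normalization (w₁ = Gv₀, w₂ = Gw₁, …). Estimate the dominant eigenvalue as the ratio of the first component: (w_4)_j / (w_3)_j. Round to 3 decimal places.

λ ≈ 0.448

w1 = Gv₀ = (2, -3, -2)
w2 = Gw1 = (12, 26, -16)
w3 = Gw2 = (-116, -8, 88)
w4 = Gw3 = (-52, -696, 256)
Ratio at component: -52 / -116 = 0.448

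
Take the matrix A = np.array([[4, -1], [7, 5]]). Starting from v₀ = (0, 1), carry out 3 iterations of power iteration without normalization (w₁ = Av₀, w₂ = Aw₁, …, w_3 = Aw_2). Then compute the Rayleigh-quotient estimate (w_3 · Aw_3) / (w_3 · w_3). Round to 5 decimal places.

w1 = Av₀ = (-1, 5)
w2 = Aw1 = (-9, 18)
w3 = Aw2 = (-54, 27)
Aw3 = (-243, -243)
w3·Aw3 = (-54)·(-243) + 27·(-243) = 6561; w3·w3 = (-54)·(-54) + 27·27 = 3645
λ ≈ 6561/3645 = 1.80000

1.80000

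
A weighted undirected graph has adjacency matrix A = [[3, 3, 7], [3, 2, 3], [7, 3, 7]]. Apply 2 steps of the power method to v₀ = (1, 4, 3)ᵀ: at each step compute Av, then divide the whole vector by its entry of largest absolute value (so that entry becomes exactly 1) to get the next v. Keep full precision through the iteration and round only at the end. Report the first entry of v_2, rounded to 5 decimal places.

Av0 = (36.000000, 20.000000, 40.000000); divide by 40.000000 → v1 = (0.900000, 0.500000, 1.000000)
Av1 = (11.200000, 6.700000, 14.800000); divide by 14.800000 → v2 = (0.756757, 0.452703, 1.000000)
Requested entry of v2: 448/592 = 0.75676

0.75676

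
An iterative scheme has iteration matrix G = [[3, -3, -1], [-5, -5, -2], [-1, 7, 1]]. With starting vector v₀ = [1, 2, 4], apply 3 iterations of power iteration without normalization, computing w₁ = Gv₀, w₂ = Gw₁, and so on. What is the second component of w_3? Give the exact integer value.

-461

w1 = Gv₀ = (3·1 + (-3)·2 + (-1)·4; (-5)·1 + (-5)·2 + (-2)·4; (-1)·1 + 7·2 + 1·4) = (-7, -23, 17)
w2 = Gw1 = (3·(-7) + (-3)·(-23) + (-1)·17; (-5)·(-7) + (-5)·(-23) + (-2)·17; (-1)·(-7) + 7·(-23) + 1·17) = (31, 116, -137)
w3 = Gw2 = (-118, -461, 644)
The requested component of w3 is -461.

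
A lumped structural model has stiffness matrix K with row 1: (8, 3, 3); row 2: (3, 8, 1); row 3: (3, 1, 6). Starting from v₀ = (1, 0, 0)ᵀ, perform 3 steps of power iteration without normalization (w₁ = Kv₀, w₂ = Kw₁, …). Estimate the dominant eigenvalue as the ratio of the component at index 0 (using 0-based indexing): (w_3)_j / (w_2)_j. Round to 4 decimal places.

w1 = Kv₀ = (8·1 + 3·0 + 3·0; 3·1 + 8·0 + 1·0; 3·1 + 1·0 + 6·0) = (8, 3, 3)
w2 = Kw1 = (8·8 + 3·3 + 3·3; 3·8 + 8·3 + 1·3; 3·8 + 1·3 + 6·3) = (82, 51, 45)
w3 = Kw2 = (944, 699, 567)
Ratio at component: 944 / 82 = 11.5122

11.5122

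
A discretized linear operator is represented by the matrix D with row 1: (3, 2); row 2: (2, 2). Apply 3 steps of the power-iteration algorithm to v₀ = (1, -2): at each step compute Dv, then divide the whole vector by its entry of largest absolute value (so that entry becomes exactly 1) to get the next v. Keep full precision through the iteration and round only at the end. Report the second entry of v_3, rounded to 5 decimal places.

Dv0 = (-1.000000, -2.000000); divide by -2.000000 → v1 = (0.500000, 1.000000)
Dv1 = (3.500000, 3.000000); divide by 3.500000 → v2 = (1.000000, 0.857143)
Dv2 = (4.714286, 3.714286); divide by 4.714286 → v3 = (1.000000, 0.787879)
Requested entry of v3: -26/-33 = 0.78788

0.78788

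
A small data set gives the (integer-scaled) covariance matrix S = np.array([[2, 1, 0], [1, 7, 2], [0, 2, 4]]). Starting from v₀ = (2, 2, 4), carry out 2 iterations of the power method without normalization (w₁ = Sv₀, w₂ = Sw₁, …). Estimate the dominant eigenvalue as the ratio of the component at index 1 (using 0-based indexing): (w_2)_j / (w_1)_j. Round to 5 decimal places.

8.91667

w1 = Sv₀ = (2·2 + 1·2 + 0·4; 1·2 + 7·2 + 2·4; 0·2 + 2·2 + 4·4) = (6, 24, 20)
w2 = Sw1 = (2·6 + 1·24 + 0·20; 1·6 + 7·24 + 2·20; 0·6 + 2·24 + 4·20) = (36, 214, 128)
Ratio at component: 214 / 24 = 8.91667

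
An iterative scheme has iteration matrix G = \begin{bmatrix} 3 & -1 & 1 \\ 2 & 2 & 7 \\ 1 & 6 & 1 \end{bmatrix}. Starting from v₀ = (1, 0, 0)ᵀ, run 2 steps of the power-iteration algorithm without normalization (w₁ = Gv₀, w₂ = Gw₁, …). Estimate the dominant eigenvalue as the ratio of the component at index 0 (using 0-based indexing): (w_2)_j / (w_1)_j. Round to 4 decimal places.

w1 = Gv₀ = (3, 2, 1)
w2 = Gw1 = (8, 17, 16)
Ratio at component: 8 / 3 = 2.6667

λ ≈ 2.6667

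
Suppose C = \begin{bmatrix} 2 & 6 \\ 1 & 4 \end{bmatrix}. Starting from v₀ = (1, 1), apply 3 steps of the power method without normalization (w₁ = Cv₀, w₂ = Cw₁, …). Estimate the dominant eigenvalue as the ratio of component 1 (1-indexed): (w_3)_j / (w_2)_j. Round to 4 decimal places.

w1 = Cv₀ = (2·1 + 6·1; 1·1 + 4·1) = (8, 5)
w2 = Cw1 = (2·8 + 6·5; 1·8 + 4·5) = (46, 28)
w3 = Cw2 = (260, 158)
Ratio at component: 260 / 46 = 5.6522

5.6522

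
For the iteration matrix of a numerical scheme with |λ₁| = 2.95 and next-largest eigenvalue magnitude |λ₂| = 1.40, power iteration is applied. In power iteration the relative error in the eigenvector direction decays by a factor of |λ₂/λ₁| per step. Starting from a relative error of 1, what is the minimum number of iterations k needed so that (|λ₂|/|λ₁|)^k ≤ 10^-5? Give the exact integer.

|λ₂/λ₁| = 1.40/2.95 = 0.47458
Need k ≥ ln(10^-5) / ln(0.47458) = -11.5129 / -0.7453 ≈ 15.447
Smallest integer k satisfying the bound: 16

16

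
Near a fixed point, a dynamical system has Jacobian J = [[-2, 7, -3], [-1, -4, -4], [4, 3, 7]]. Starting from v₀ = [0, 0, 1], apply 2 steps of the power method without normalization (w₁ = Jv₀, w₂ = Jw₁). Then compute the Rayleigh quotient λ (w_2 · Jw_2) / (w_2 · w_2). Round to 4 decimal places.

λ ≈ 0.7143

w1 = Jv₀ = ((-2)·0 + 7·0 + (-3)·1; (-1)·0 + (-4)·0 + (-4)·1; 4·0 + 3·0 + 7·1) = (-3, -4, 7)
w2 = Jw1 = ((-2)·(-3) + 7·(-4) + (-3)·7; (-1)·(-3) + (-4)·(-4) + (-4)·7; 4·(-3) + 3·(-4) + 7·7) = (-43, -9, 25)
Jw2 = (-52, -21, -24)
w2·Jw2 = (-43)·(-52) + (-9)·(-21) + 25·(-24) = 1825; w2·w2 = (-43)·(-43) + (-9)·(-9) + 25·25 = 2555
λ ≈ 1825/2555 = 0.7143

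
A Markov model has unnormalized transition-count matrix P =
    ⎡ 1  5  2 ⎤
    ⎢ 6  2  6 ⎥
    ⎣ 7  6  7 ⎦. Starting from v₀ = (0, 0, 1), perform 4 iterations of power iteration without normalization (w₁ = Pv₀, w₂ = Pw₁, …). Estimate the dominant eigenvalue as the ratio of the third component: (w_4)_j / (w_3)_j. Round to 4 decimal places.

14.1084

w1 = Pv₀ = (1·0 + 5·0 + 2·1; 6·0 + 2·0 + 6·1; 7·0 + 6·0 + 7·1) = (2, 6, 7)
w2 = Pw1 = (1·2 + 5·6 + 2·7; 6·2 + 2·6 + 6·7; 7·2 + 6·6 + 7·7) = (46, 66, 99)
w3 = Pw2 = (574, 1002, 1411)
w4 = Pw3 = (8406, 13914, 19907)
Ratio at component: 19907 / 1411 = 14.1084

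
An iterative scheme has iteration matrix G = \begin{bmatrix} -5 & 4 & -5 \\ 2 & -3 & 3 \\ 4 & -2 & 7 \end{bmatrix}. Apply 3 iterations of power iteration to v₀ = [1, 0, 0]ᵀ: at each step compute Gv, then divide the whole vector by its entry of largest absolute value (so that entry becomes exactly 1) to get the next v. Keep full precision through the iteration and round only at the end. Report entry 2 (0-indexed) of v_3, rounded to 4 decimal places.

Gv0 = (-5.00000, 2.00000, 4.00000); divide by -5.00000 → v1 = (1.00000, -0.40000, -0.80000)
Gv1 = (-2.60000, 0.80000, -0.80000); divide by -2.60000 → v2 = (1.00000, -0.30769, 0.30769)
Gv2 = (-7.76923, 3.84615, 6.76923); divide by -7.76923 → v3 = (1.00000, -0.49505, -0.87129)
Requested entry of v3: 88/-101 = -0.8713

-0.8713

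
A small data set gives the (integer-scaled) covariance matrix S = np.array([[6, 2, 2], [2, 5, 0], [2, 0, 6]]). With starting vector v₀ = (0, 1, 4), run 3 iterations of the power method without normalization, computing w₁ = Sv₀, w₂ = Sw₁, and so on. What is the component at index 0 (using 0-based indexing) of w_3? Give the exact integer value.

1126

w1 = Sv₀ = (6·0 + 2·1 + 2·4; 2·0 + 5·1 + 0·4; 2·0 + 0·1 + 6·4) = (10, 5, 24)
w2 = Sw1 = (6·10 + 2·5 + 2·24; 2·10 + 5·5 + 0·24; 2·10 + 0·5 + 6·24) = (118, 45, 164)
w3 = Sw2 = (1126, 461, 1220)
The requested component of w3 is 1126.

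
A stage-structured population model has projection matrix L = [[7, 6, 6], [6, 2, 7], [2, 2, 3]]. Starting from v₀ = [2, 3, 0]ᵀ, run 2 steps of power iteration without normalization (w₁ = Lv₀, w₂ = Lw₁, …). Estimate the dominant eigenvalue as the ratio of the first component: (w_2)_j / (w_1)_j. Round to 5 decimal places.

w1 = Lv₀ = (7·2 + 6·3 + 6·0; 6·2 + 2·3 + 7·0; 2·2 + 2·3 + 3·0) = (32, 18, 10)
w2 = Lw1 = (7·32 + 6·18 + 6·10; 6·32 + 2·18 + 7·10; 2·32 + 2·18 + 3·10) = (392, 298, 130)
Ratio at component: 392 / 32 = 12.25000

λ ≈ 12.25000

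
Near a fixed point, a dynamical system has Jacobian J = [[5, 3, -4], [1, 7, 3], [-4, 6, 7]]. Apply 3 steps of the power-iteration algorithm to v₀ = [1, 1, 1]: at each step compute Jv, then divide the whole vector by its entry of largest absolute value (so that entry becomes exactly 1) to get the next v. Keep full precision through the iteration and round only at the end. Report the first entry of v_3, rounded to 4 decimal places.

-0.0314

Jv0 = (4.00000, 11.00000, 9.00000); divide by 11.00000 → v1 = (0.36364, 1.00000, 0.81818)
Jv1 = (1.54545, 9.81818, 10.27273); divide by 10.27273 → v2 = (0.15044, 0.95575, 1.00000)
Jv2 = (-0.38053, 9.84071, 12.13274); divide by 12.13274 → v3 = (-0.03136, 0.81109, 1.00000)
Requested entry of v3: -43/1371 = -0.0314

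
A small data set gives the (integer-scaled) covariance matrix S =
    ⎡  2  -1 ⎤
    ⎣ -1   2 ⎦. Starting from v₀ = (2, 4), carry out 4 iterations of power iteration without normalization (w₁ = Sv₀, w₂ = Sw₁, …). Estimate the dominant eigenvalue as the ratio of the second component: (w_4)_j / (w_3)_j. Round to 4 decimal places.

w1 = Sv₀ = (2·2 + (-1)·4; (-1)·2 + 2·4) = (0, 6)
w2 = Sw1 = (2·0 + (-1)·6; (-1)·0 + 2·6) = (-6, 12)
w3 = Sw2 = (-24, 30)
w4 = Sw3 = (-78, 84)
Ratio at component: 84 / 30 = 2.8000

λ ≈ 2.8000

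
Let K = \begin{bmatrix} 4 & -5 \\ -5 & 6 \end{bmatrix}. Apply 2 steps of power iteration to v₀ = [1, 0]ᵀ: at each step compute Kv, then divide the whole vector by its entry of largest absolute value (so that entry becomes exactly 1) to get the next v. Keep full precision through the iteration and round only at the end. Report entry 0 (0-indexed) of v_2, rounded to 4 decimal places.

-0.8200

Kv0 = (4.00000, -5.00000); divide by -5.00000 → v1 = (-0.80000, 1.00000)
Kv1 = (-8.20000, 10.00000); divide by 10.00000 → v2 = (-0.82000, 1.00000)
Requested entry of v2: 41/-50 = -0.8200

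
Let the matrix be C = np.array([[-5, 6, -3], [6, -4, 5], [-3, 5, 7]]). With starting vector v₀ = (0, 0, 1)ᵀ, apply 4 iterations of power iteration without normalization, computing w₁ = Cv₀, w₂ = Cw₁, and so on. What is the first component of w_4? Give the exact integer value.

w1 = Cv₀ = (-3, 5, 7)
w2 = Cw1 = (24, -3, 83)
w3 = Cw2 = (-387, 571, 494)
w4 = Cw3 = (3879, -2136, 7474)
The requested component of w4 is 3879.

3879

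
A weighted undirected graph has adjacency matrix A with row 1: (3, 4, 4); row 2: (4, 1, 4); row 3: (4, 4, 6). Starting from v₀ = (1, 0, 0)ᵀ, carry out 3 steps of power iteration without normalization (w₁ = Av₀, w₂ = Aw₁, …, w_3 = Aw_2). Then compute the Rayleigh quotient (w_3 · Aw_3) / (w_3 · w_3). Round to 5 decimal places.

w1 = Av₀ = (3, 4, 4)
w2 = Aw1 = (41, 32, 52)
w3 = Aw2 = (459, 404, 604)
Aw3 = (5409, 4656, 7076)
w3·Aw3 = 459·5409 + 404·4656 + 604·7076 = 8637659; w3·w3 = 459·459 + 404·404 + 604·604 = 738713
λ ≈ 8637659/738713 = 11.69285

11.69285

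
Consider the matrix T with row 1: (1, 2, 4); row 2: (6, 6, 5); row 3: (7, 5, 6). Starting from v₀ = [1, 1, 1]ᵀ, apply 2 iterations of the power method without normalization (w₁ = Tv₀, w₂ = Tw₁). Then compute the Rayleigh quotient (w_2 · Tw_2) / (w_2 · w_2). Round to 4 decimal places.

w1 = Tv₀ = (1·1 + 2·1 + 4·1; 6·1 + 6·1 + 5·1; 7·1 + 5·1 + 6·1) = (7, 17, 18)
w2 = Tw1 = (1·7 + 2·17 + 4·18; 6·7 + 6·17 + 5·18; 7·7 + 5·17 + 6·18) = (113, 234, 242)
Tw2 = (1549, 3292, 3413)
w2·Tw2 = 113·1549 + 234·3292 + 242·3413 = 1771311; w2·w2 = 113·113 + 234·234 + 242·242 = 126089
λ ≈ 1771311/126089 = 14.0481

14.0481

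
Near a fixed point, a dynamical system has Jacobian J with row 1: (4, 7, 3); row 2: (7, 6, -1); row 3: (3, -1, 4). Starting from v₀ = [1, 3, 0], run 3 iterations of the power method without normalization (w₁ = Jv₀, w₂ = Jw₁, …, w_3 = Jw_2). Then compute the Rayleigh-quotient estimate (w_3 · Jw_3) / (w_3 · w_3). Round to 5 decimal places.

12.25793

w1 = Jv₀ = (4·1 + 7·3 + 3·0; 7·1 + 6·3 + (-1)·0; 3·1 + (-1)·3 + 4·0) = (25, 25, 0)
w2 = Jw1 = (4·25 + 7·25 + 3·0; 7·25 + 6·25 + (-1)·0; 3·25 + (-1)·25 + 4·0) = (275, 325, 50)
w3 = Jw2 = (3525, 3825, 700)
Jw3 = (42975, 46925, 9550)
w3·Jw3 = 3525·42975 + 3825·46925 + 700·9550 = 337660000; w3·w3 = 3525·3525 + 3825·3825 + 700·700 = 27546250
λ ≈ 337660000/27546250 = 12.25793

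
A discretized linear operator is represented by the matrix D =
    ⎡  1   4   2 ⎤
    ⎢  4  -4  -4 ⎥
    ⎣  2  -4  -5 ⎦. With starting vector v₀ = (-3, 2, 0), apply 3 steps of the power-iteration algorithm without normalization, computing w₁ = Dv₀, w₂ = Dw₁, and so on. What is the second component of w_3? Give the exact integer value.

w1 = Dv₀ = (1·(-3) + 4·2 + 2·0; 4·(-3) + (-4)·2 + (-4)·0; 2·(-3) + (-4)·2 + (-5)·0) = (5, -20, -14)
w2 = Dw1 = (1·5 + 4·(-20) + 2·(-14); 4·5 + (-4)·(-20) + (-4)·(-14); 2·5 + (-4)·(-20) + (-5)·(-14)) = (-103, 156, 160)
w3 = Dw2 = (841, -1676, -1630)
The requested component of w3 is -1676.

-1676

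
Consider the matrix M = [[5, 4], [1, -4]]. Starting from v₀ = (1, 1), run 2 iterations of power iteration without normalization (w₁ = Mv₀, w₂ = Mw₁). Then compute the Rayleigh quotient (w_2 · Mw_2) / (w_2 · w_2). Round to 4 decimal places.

w1 = Mv₀ = (5·1 + 4·1; 1·1 + (-4)·1) = (9, -3)
w2 = Mw1 = (5·9 + 4·(-3); 1·9 + (-4)·(-3)) = (33, 21)
Mw2 = (249, -51)
w2·Mw2 = 33·249 + 21·(-51) = 7146; w2·w2 = 33·33 + 21·21 = 1530
λ ≈ 7146/1530 = 4.6706

4.6706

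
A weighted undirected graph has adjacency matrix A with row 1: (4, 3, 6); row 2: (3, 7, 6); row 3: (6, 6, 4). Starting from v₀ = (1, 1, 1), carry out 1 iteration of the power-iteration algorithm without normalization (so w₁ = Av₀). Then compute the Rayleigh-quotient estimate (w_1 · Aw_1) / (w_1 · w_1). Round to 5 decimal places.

w1 = Av₀ = (13, 16, 16)
Aw1 = (196, 247, 238)
w1·Aw1 = 13·196 + 16·247 + 16·238 = 10308; w1·w1 = 13·13 + 16·16 + 16·16 = 681
λ ≈ 10308/681 = 15.13656

λ ≈ 15.13656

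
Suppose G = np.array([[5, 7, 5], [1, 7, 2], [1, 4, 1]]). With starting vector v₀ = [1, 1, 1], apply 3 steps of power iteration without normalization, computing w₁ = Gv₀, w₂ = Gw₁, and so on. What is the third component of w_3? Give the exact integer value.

644

w1 = Gv₀ = (5·1 + 7·1 + 5·1; 1·1 + 7·1 + 2·1; 1·1 + 4·1 + 1·1) = (17, 10, 6)
w2 = Gw1 = (5·17 + 7·10 + 5·6; 1·17 + 7·10 + 2·6; 1·17 + 4·10 + 1·6) = (185, 99, 63)
w3 = Gw2 = (1933, 1004, 644)
The requested component of w3 is 644.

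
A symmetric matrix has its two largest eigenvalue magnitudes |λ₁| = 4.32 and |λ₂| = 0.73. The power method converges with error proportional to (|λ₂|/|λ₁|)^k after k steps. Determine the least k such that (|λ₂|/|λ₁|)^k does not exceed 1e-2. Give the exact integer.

|λ₂/λ₁| = 0.73/4.32 = 0.16898
Need k ≥ ln(1e-2) / ln(0.16898) = -4.6052 / -1.7780 ≈ 2.590
Smallest integer k satisfying the bound: 3

3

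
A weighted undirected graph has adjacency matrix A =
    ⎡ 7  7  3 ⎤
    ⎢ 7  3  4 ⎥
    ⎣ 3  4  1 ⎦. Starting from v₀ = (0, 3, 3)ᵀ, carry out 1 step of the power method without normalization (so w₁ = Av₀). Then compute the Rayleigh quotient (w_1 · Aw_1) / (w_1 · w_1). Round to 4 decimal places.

w1 = Av₀ = (30, 21, 15)
Aw1 = (402, 333, 189)
w1·Aw1 = 30·402 + 21·333 + 15·189 = 21888; w1·w1 = 30·30 + 21·21 + 15·15 = 1566
λ ≈ 21888/1566 = 13.9770

λ ≈ 13.9770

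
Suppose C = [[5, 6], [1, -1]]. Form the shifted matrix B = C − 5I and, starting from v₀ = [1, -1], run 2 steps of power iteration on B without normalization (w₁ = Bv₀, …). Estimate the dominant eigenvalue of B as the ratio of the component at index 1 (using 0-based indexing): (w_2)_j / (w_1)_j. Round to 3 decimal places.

B = C − 5I has rows (0, 6); (1, -6)
w1 = Bv₀ = (-6, 7)
w2 = Bw1 = (42, -48)
Ratio: -48/7 = -6.857

-6.857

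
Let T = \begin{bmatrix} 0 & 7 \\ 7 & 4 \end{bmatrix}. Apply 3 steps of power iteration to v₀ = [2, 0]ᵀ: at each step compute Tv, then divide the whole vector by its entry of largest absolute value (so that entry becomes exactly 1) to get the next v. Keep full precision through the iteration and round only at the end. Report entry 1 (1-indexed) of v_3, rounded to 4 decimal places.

0.4308

Tv0 = (0.00000, 14.00000); divide by 14.00000 → v1 = (0.00000, 1.00000)
Tv1 = (7.00000, 4.00000); divide by 7.00000 → v2 = (1.00000, 0.57143)
Tv2 = (4.00000, 9.28571); divide by 9.28571 → v3 = (0.43077, 1.00000)
Requested entry of v3: 392/910 = 0.4308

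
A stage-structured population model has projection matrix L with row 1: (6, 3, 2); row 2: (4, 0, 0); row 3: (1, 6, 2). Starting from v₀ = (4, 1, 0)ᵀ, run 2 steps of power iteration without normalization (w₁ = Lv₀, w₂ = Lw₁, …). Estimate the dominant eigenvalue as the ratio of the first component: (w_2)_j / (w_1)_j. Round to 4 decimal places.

w1 = Lv₀ = (27, 16, 10)
w2 = Lw1 = (230, 108, 143)
Ratio at component: 230 / 27 = 8.5185

λ ≈ 8.5185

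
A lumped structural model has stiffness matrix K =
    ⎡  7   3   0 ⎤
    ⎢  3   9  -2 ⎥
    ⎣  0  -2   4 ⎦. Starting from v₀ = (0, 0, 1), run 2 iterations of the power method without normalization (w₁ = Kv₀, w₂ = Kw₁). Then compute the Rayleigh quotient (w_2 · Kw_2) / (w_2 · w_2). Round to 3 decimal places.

9.849

w1 = Kv₀ = (0, -2, 4)
w2 = Kw1 = (-6, -26, 20)
Kw2 = (-120, -292, 132)
w2·Kw2 = (-6)·(-120) + (-26)·(-292) + 20·132 = 10952; w2·w2 = (-6)·(-6) + (-26)·(-26) + 20·20 = 1112
λ ≈ 10952/1112 = 9.849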